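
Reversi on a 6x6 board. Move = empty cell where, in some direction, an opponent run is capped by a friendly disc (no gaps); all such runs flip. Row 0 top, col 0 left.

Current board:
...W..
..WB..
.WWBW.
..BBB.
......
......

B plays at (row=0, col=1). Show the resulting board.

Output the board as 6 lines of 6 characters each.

Answer: .B.W..
..BB..
.WWBW.
..BBB.
......
......

Derivation:
Place B at (0,1); scan 8 dirs for brackets.
Dir NW: edge -> no flip
Dir N: edge -> no flip
Dir NE: edge -> no flip
Dir W: first cell '.' (not opp) -> no flip
Dir E: first cell '.' (not opp) -> no flip
Dir SW: first cell '.' (not opp) -> no flip
Dir S: first cell '.' (not opp) -> no flip
Dir SE: opp run (1,2) capped by B -> flip
All flips: (1,2)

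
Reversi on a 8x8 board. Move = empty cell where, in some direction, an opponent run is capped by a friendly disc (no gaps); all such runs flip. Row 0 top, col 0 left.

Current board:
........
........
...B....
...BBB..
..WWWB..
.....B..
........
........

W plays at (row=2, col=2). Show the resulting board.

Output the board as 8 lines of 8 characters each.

Answer: ........
........
..WB....
...WBB..
..WWWB..
.....B..
........
........

Derivation:
Place W at (2,2); scan 8 dirs for brackets.
Dir NW: first cell '.' (not opp) -> no flip
Dir N: first cell '.' (not opp) -> no flip
Dir NE: first cell '.' (not opp) -> no flip
Dir W: first cell '.' (not opp) -> no flip
Dir E: opp run (2,3), next='.' -> no flip
Dir SW: first cell '.' (not opp) -> no flip
Dir S: first cell '.' (not opp) -> no flip
Dir SE: opp run (3,3) capped by W -> flip
All flips: (3,3)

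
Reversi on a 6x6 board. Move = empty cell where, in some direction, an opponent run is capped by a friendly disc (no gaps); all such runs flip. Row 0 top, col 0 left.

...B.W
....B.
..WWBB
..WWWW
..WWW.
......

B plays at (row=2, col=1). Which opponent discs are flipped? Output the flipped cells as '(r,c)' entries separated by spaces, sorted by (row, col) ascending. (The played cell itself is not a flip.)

Answer: (2,2) (2,3)

Derivation:
Dir NW: first cell '.' (not opp) -> no flip
Dir N: first cell '.' (not opp) -> no flip
Dir NE: first cell '.' (not opp) -> no flip
Dir W: first cell '.' (not opp) -> no flip
Dir E: opp run (2,2) (2,3) capped by B -> flip
Dir SW: first cell '.' (not opp) -> no flip
Dir S: first cell '.' (not opp) -> no flip
Dir SE: opp run (3,2) (4,3), next='.' -> no flip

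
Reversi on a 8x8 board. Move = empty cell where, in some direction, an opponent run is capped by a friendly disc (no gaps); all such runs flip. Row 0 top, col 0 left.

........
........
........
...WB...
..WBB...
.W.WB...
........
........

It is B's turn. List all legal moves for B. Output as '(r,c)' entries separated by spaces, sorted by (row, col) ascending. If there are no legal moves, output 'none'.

(2,2): flips 1 -> legal
(2,3): flips 1 -> legal
(2,4): no bracket -> illegal
(3,1): no bracket -> illegal
(3,2): flips 1 -> legal
(4,0): no bracket -> illegal
(4,1): flips 1 -> legal
(5,0): no bracket -> illegal
(5,2): flips 1 -> legal
(6,0): no bracket -> illegal
(6,1): no bracket -> illegal
(6,2): flips 1 -> legal
(6,3): flips 1 -> legal
(6,4): no bracket -> illegal

Answer: (2,2) (2,3) (3,2) (4,1) (5,2) (6,2) (6,3)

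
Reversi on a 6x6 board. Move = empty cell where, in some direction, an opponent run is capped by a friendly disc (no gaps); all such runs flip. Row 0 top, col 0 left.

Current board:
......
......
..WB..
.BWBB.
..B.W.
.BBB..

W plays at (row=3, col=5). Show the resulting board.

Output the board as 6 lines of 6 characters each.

Place W at (3,5); scan 8 dirs for brackets.
Dir NW: first cell '.' (not opp) -> no flip
Dir N: first cell '.' (not opp) -> no flip
Dir NE: edge -> no flip
Dir W: opp run (3,4) (3,3) capped by W -> flip
Dir E: edge -> no flip
Dir SW: first cell 'W' (not opp) -> no flip
Dir S: first cell '.' (not opp) -> no flip
Dir SE: edge -> no flip
All flips: (3,3) (3,4)

Answer: ......
......
..WB..
.BWWWW
..B.W.
.BBB..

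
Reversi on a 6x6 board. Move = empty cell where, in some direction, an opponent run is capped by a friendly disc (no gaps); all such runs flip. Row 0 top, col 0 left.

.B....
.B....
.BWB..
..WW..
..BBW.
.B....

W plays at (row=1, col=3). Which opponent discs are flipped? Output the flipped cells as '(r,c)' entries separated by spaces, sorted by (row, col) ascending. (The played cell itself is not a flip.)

Dir NW: first cell '.' (not opp) -> no flip
Dir N: first cell '.' (not opp) -> no flip
Dir NE: first cell '.' (not opp) -> no flip
Dir W: first cell '.' (not opp) -> no flip
Dir E: first cell '.' (not opp) -> no flip
Dir SW: first cell 'W' (not opp) -> no flip
Dir S: opp run (2,3) capped by W -> flip
Dir SE: first cell '.' (not opp) -> no flip

Answer: (2,3)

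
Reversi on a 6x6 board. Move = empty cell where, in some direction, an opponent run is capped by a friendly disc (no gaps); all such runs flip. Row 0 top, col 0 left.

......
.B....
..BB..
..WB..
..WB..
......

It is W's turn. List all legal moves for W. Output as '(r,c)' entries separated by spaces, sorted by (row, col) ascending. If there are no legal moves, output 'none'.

(0,0): no bracket -> illegal
(0,1): no bracket -> illegal
(0,2): no bracket -> illegal
(1,0): no bracket -> illegal
(1,2): flips 1 -> legal
(1,3): no bracket -> illegal
(1,4): flips 1 -> legal
(2,0): no bracket -> illegal
(2,1): no bracket -> illegal
(2,4): flips 1 -> legal
(3,1): no bracket -> illegal
(3,4): flips 1 -> legal
(4,4): flips 1 -> legal
(5,2): no bracket -> illegal
(5,3): no bracket -> illegal
(5,4): flips 1 -> legal

Answer: (1,2) (1,4) (2,4) (3,4) (4,4) (5,4)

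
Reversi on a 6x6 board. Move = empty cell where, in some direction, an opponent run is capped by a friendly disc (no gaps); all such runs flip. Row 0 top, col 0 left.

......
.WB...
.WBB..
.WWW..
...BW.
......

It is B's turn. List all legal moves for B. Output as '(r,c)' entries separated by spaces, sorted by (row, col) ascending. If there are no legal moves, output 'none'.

(0,0): flips 1 -> legal
(0,1): no bracket -> illegal
(0,2): no bracket -> illegal
(1,0): flips 3 -> legal
(2,0): flips 1 -> legal
(2,4): no bracket -> illegal
(3,0): flips 1 -> legal
(3,4): no bracket -> illegal
(3,5): no bracket -> illegal
(4,0): flips 1 -> legal
(4,1): flips 1 -> legal
(4,2): flips 1 -> legal
(4,5): flips 1 -> legal
(5,3): no bracket -> illegal
(5,4): no bracket -> illegal
(5,5): flips 2 -> legal

Answer: (0,0) (1,0) (2,0) (3,0) (4,0) (4,1) (4,2) (4,5) (5,5)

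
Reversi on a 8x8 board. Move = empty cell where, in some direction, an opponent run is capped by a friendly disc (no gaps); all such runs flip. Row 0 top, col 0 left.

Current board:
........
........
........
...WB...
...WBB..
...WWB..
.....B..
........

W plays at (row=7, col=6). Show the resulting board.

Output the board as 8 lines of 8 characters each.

Place W at (7,6); scan 8 dirs for brackets.
Dir NW: opp run (6,5) capped by W -> flip
Dir N: first cell '.' (not opp) -> no flip
Dir NE: first cell '.' (not opp) -> no flip
Dir W: first cell '.' (not opp) -> no flip
Dir E: first cell '.' (not opp) -> no flip
Dir SW: edge -> no flip
Dir S: edge -> no flip
Dir SE: edge -> no flip
All flips: (6,5)

Answer: ........
........
........
...WB...
...WBB..
...WWB..
.....W..
......W.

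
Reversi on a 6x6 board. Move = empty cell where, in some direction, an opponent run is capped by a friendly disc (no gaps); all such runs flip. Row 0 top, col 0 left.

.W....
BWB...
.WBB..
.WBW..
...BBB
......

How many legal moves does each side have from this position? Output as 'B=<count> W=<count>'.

Answer: B=5 W=7

Derivation:
-- B to move --
(0,0): flips 1 -> legal
(0,2): no bracket -> illegal
(2,0): flips 1 -> legal
(2,4): no bracket -> illegal
(3,0): flips 2 -> legal
(3,4): flips 1 -> legal
(4,0): flips 1 -> legal
(4,1): no bracket -> illegal
(4,2): no bracket -> illegal
B mobility = 5
-- W to move --
(0,0): no bracket -> illegal
(0,2): no bracket -> illegal
(0,3): flips 1 -> legal
(1,3): flips 3 -> legal
(1,4): no bracket -> illegal
(2,0): no bracket -> illegal
(2,4): flips 2 -> legal
(3,4): flips 2 -> legal
(3,5): no bracket -> illegal
(4,1): no bracket -> illegal
(4,2): no bracket -> illegal
(5,2): no bracket -> illegal
(5,3): flips 1 -> legal
(5,4): flips 2 -> legal
(5,5): flips 1 -> legal
W mobility = 7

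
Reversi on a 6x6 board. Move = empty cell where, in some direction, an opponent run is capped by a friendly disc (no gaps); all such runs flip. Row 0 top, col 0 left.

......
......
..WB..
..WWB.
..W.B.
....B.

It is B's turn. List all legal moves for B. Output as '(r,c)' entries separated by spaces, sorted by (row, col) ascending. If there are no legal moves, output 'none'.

(1,1): flips 2 -> legal
(1,2): no bracket -> illegal
(1,3): no bracket -> illegal
(2,1): flips 1 -> legal
(2,4): no bracket -> illegal
(3,1): flips 2 -> legal
(4,1): flips 1 -> legal
(4,3): flips 1 -> legal
(5,1): no bracket -> illegal
(5,2): no bracket -> illegal
(5,3): no bracket -> illegal

Answer: (1,1) (2,1) (3,1) (4,1) (4,3)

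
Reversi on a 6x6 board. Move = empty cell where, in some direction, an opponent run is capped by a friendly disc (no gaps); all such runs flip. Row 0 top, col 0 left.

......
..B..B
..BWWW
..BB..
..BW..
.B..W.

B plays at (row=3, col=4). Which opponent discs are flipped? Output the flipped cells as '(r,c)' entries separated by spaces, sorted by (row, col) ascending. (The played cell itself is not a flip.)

Dir NW: opp run (2,3) capped by B -> flip
Dir N: opp run (2,4), next='.' -> no flip
Dir NE: opp run (2,5), next=edge -> no flip
Dir W: first cell 'B' (not opp) -> no flip
Dir E: first cell '.' (not opp) -> no flip
Dir SW: opp run (4,3), next='.' -> no flip
Dir S: first cell '.' (not opp) -> no flip
Dir SE: first cell '.' (not opp) -> no flip

Answer: (2,3)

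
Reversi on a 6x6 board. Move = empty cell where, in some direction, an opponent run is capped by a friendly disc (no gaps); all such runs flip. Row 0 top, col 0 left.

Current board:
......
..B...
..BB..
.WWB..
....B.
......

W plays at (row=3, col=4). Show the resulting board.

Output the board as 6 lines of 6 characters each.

Place W at (3,4); scan 8 dirs for brackets.
Dir NW: opp run (2,3) (1,2), next='.' -> no flip
Dir N: first cell '.' (not opp) -> no flip
Dir NE: first cell '.' (not opp) -> no flip
Dir W: opp run (3,3) capped by W -> flip
Dir E: first cell '.' (not opp) -> no flip
Dir SW: first cell '.' (not opp) -> no flip
Dir S: opp run (4,4), next='.' -> no flip
Dir SE: first cell '.' (not opp) -> no flip
All flips: (3,3)

Answer: ......
..B...
..BB..
.WWWW.
....B.
......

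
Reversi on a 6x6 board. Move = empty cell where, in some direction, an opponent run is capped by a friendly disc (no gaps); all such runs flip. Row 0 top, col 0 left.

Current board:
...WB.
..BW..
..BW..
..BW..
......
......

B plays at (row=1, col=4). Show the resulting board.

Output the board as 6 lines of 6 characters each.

Answer: ...WB.
..BBB.
..BB..
..BW..
......
......

Derivation:
Place B at (1,4); scan 8 dirs for brackets.
Dir NW: opp run (0,3), next=edge -> no flip
Dir N: first cell 'B' (not opp) -> no flip
Dir NE: first cell '.' (not opp) -> no flip
Dir W: opp run (1,3) capped by B -> flip
Dir E: first cell '.' (not opp) -> no flip
Dir SW: opp run (2,3) capped by B -> flip
Dir S: first cell '.' (not opp) -> no flip
Dir SE: first cell '.' (not opp) -> no flip
All flips: (1,3) (2,3)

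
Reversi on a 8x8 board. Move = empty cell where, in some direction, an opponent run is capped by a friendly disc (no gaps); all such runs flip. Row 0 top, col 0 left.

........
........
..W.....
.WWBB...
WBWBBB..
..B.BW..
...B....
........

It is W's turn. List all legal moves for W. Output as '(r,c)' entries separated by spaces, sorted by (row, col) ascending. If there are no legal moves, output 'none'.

Answer: (2,4) (3,5) (4,6) (5,0) (5,1) (5,3) (6,2) (6,5)

Derivation:
(2,3): no bracket -> illegal
(2,4): flips 1 -> legal
(2,5): no bracket -> illegal
(3,0): no bracket -> illegal
(3,5): flips 3 -> legal
(3,6): no bracket -> illegal
(4,6): flips 3 -> legal
(5,0): flips 1 -> legal
(5,1): flips 1 -> legal
(5,3): flips 1 -> legal
(5,6): no bracket -> illegal
(6,1): no bracket -> illegal
(6,2): flips 1 -> legal
(6,4): no bracket -> illegal
(6,5): flips 2 -> legal
(7,2): no bracket -> illegal
(7,3): no bracket -> illegal
(7,4): no bracket -> illegal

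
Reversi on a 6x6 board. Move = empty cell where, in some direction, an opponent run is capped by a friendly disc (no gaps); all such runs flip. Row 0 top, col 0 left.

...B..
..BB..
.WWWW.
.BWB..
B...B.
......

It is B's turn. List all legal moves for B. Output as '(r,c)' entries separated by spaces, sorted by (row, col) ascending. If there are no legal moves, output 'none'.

Answer: (1,1) (1,5) (3,0) (3,4) (3,5) (4,2)

Derivation:
(1,0): no bracket -> illegal
(1,1): flips 2 -> legal
(1,4): no bracket -> illegal
(1,5): flips 1 -> legal
(2,0): no bracket -> illegal
(2,5): no bracket -> illegal
(3,0): flips 1 -> legal
(3,4): flips 1 -> legal
(3,5): flips 1 -> legal
(4,1): no bracket -> illegal
(4,2): flips 2 -> legal
(4,3): no bracket -> illegal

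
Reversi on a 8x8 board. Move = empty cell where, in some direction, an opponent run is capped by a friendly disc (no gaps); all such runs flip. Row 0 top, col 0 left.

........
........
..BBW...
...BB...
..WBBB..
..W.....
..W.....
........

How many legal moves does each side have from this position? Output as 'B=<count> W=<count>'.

-- B to move --
(1,3): no bracket -> illegal
(1,4): flips 1 -> legal
(1,5): flips 1 -> legal
(2,5): flips 1 -> legal
(3,1): no bracket -> illegal
(3,2): no bracket -> illegal
(3,5): no bracket -> illegal
(4,1): flips 1 -> legal
(5,1): flips 1 -> legal
(5,3): no bracket -> illegal
(6,1): flips 1 -> legal
(6,3): no bracket -> illegal
(7,1): no bracket -> illegal
(7,2): no bracket -> illegal
(7,3): no bracket -> illegal
B mobility = 6
-- W to move --
(1,1): no bracket -> illegal
(1,2): no bracket -> illegal
(1,3): no bracket -> illegal
(1,4): no bracket -> illegal
(2,1): flips 2 -> legal
(2,5): flips 2 -> legal
(3,1): no bracket -> illegal
(3,2): no bracket -> illegal
(3,5): no bracket -> illegal
(3,6): no bracket -> illegal
(4,6): flips 3 -> legal
(5,3): no bracket -> illegal
(5,4): flips 2 -> legal
(5,5): no bracket -> illegal
(5,6): no bracket -> illegal
W mobility = 4

Answer: B=6 W=4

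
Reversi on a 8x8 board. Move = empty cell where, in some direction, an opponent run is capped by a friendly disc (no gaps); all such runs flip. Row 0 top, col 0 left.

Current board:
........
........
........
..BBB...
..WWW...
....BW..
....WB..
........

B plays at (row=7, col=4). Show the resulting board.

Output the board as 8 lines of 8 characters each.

Answer: ........
........
........
..BBB...
..WWW...
....BW..
....BB..
....B...

Derivation:
Place B at (7,4); scan 8 dirs for brackets.
Dir NW: first cell '.' (not opp) -> no flip
Dir N: opp run (6,4) capped by B -> flip
Dir NE: first cell 'B' (not opp) -> no flip
Dir W: first cell '.' (not opp) -> no flip
Dir E: first cell '.' (not opp) -> no flip
Dir SW: edge -> no flip
Dir S: edge -> no flip
Dir SE: edge -> no flip
All flips: (6,4)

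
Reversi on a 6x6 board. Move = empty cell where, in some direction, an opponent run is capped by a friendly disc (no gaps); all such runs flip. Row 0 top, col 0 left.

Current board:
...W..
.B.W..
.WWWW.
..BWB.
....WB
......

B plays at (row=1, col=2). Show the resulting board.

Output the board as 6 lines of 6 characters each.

Answer: ...W..
.BBW..
.WBBW.
..BWB.
....WB
......

Derivation:
Place B at (1,2); scan 8 dirs for brackets.
Dir NW: first cell '.' (not opp) -> no flip
Dir N: first cell '.' (not opp) -> no flip
Dir NE: opp run (0,3), next=edge -> no flip
Dir W: first cell 'B' (not opp) -> no flip
Dir E: opp run (1,3), next='.' -> no flip
Dir SW: opp run (2,1), next='.' -> no flip
Dir S: opp run (2,2) capped by B -> flip
Dir SE: opp run (2,3) capped by B -> flip
All flips: (2,2) (2,3)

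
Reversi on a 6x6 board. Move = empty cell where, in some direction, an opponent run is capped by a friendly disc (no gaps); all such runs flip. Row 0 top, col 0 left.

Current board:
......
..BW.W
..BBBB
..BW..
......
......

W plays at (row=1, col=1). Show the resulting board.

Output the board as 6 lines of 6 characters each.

Answer: ......
.WWW.W
..WBBB
..BW..
......
......

Derivation:
Place W at (1,1); scan 8 dirs for brackets.
Dir NW: first cell '.' (not opp) -> no flip
Dir N: first cell '.' (not opp) -> no flip
Dir NE: first cell '.' (not opp) -> no flip
Dir W: first cell '.' (not opp) -> no flip
Dir E: opp run (1,2) capped by W -> flip
Dir SW: first cell '.' (not opp) -> no flip
Dir S: first cell '.' (not opp) -> no flip
Dir SE: opp run (2,2) capped by W -> flip
All flips: (1,2) (2,2)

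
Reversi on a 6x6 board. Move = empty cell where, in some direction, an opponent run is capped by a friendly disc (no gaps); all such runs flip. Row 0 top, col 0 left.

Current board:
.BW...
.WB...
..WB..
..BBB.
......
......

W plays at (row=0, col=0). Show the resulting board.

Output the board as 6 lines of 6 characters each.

Place W at (0,0); scan 8 dirs for brackets.
Dir NW: edge -> no flip
Dir N: edge -> no flip
Dir NE: edge -> no flip
Dir W: edge -> no flip
Dir E: opp run (0,1) capped by W -> flip
Dir SW: edge -> no flip
Dir S: first cell '.' (not opp) -> no flip
Dir SE: first cell 'W' (not opp) -> no flip
All flips: (0,1)

Answer: WWW...
.WB...
..WB..
..BBB.
......
......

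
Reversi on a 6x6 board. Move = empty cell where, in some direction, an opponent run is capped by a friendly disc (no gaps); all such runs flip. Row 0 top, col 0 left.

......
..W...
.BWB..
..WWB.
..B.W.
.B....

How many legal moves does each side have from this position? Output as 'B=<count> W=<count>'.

-- B to move --
(0,1): flips 1 -> legal
(0,2): flips 3 -> legal
(0,3): flips 1 -> legal
(1,1): no bracket -> illegal
(1,3): no bracket -> illegal
(2,4): flips 1 -> legal
(3,1): flips 2 -> legal
(3,5): no bracket -> illegal
(4,1): flips 1 -> legal
(4,3): flips 2 -> legal
(4,5): no bracket -> illegal
(5,3): no bracket -> illegal
(5,4): flips 1 -> legal
(5,5): no bracket -> illegal
B mobility = 8
-- W to move --
(1,0): flips 1 -> legal
(1,1): no bracket -> illegal
(1,3): flips 1 -> legal
(1,4): flips 1 -> legal
(2,0): flips 1 -> legal
(2,4): flips 2 -> legal
(2,5): no bracket -> illegal
(3,0): flips 1 -> legal
(3,1): no bracket -> illegal
(3,5): flips 1 -> legal
(4,0): no bracket -> illegal
(4,1): no bracket -> illegal
(4,3): no bracket -> illegal
(4,5): flips 2 -> legal
(5,0): no bracket -> illegal
(5,2): flips 1 -> legal
(5,3): no bracket -> illegal
W mobility = 9

Answer: B=8 W=9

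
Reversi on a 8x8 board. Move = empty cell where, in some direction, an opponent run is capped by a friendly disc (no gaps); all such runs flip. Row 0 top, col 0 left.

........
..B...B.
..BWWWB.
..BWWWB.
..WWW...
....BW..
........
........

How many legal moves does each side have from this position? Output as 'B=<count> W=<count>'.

-- B to move --
(1,3): no bracket -> illegal
(1,4): flips 5 -> legal
(1,5): no bracket -> illegal
(3,1): no bracket -> illegal
(4,1): no bracket -> illegal
(4,5): flips 2 -> legal
(4,6): no bracket -> illegal
(5,1): no bracket -> illegal
(5,2): flips 4 -> legal
(5,3): flips 2 -> legal
(5,6): flips 1 -> legal
(6,4): no bracket -> illegal
(6,5): no bracket -> illegal
(6,6): flips 3 -> legal
B mobility = 6
-- W to move --
(0,1): flips 1 -> legal
(0,2): flips 3 -> legal
(0,3): no bracket -> illegal
(0,5): no bracket -> illegal
(0,6): no bracket -> illegal
(0,7): flips 1 -> legal
(1,1): flips 1 -> legal
(1,3): no bracket -> illegal
(1,5): no bracket -> illegal
(1,7): flips 1 -> legal
(2,1): flips 2 -> legal
(2,7): flips 1 -> legal
(3,1): flips 1 -> legal
(3,7): flips 1 -> legal
(4,1): flips 1 -> legal
(4,5): no bracket -> illegal
(4,6): no bracket -> illegal
(4,7): flips 1 -> legal
(5,3): flips 1 -> legal
(6,3): no bracket -> illegal
(6,4): flips 1 -> legal
(6,5): flips 1 -> legal
W mobility = 14

Answer: B=6 W=14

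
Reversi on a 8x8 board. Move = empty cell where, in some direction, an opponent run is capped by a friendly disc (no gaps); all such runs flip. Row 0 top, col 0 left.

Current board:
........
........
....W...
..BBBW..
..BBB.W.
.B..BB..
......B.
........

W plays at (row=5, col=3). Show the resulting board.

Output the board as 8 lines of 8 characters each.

Answer: ........
........
....W...
..BBBW..
..BBW.W.
.B.WBB..
......B.
........

Derivation:
Place W at (5,3); scan 8 dirs for brackets.
Dir NW: opp run (4,2), next='.' -> no flip
Dir N: opp run (4,3) (3,3), next='.' -> no flip
Dir NE: opp run (4,4) capped by W -> flip
Dir W: first cell '.' (not opp) -> no flip
Dir E: opp run (5,4) (5,5), next='.' -> no flip
Dir SW: first cell '.' (not opp) -> no flip
Dir S: first cell '.' (not opp) -> no flip
Dir SE: first cell '.' (not opp) -> no flip
All flips: (4,4)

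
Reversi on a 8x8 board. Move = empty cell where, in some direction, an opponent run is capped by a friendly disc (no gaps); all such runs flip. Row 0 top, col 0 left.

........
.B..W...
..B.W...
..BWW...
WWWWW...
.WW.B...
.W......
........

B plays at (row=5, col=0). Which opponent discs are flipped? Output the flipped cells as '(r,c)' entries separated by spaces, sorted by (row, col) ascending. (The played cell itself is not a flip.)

Answer: (4,1)

Derivation:
Dir NW: edge -> no flip
Dir N: opp run (4,0), next='.' -> no flip
Dir NE: opp run (4,1) capped by B -> flip
Dir W: edge -> no flip
Dir E: opp run (5,1) (5,2), next='.' -> no flip
Dir SW: edge -> no flip
Dir S: first cell '.' (not opp) -> no flip
Dir SE: opp run (6,1), next='.' -> no flip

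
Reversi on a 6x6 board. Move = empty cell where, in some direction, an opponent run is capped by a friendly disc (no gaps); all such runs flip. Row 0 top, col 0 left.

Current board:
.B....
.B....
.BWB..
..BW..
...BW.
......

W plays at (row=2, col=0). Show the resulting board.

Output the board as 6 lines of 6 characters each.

Answer: .B....
.B....
WWWB..
..BW..
...BW.
......

Derivation:
Place W at (2,0); scan 8 dirs for brackets.
Dir NW: edge -> no flip
Dir N: first cell '.' (not opp) -> no flip
Dir NE: opp run (1,1), next='.' -> no flip
Dir W: edge -> no flip
Dir E: opp run (2,1) capped by W -> flip
Dir SW: edge -> no flip
Dir S: first cell '.' (not opp) -> no flip
Dir SE: first cell '.' (not opp) -> no flip
All flips: (2,1)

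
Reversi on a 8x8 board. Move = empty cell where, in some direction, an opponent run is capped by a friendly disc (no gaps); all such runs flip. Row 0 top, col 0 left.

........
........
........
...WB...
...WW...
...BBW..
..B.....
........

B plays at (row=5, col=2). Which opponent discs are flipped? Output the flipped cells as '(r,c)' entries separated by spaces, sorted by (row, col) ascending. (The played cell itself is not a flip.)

Dir NW: first cell '.' (not opp) -> no flip
Dir N: first cell '.' (not opp) -> no flip
Dir NE: opp run (4,3) capped by B -> flip
Dir W: first cell '.' (not opp) -> no flip
Dir E: first cell 'B' (not opp) -> no flip
Dir SW: first cell '.' (not opp) -> no flip
Dir S: first cell 'B' (not opp) -> no flip
Dir SE: first cell '.' (not opp) -> no flip

Answer: (4,3)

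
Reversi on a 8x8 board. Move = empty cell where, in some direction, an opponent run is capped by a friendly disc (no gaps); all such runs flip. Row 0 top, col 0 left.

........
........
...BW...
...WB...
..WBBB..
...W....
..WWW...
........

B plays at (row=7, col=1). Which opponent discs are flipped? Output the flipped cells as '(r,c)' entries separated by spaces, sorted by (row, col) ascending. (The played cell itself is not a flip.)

Dir NW: first cell '.' (not opp) -> no flip
Dir N: first cell '.' (not opp) -> no flip
Dir NE: opp run (6,2) (5,3) capped by B -> flip
Dir W: first cell '.' (not opp) -> no flip
Dir E: first cell '.' (not opp) -> no flip
Dir SW: edge -> no flip
Dir S: edge -> no flip
Dir SE: edge -> no flip

Answer: (5,3) (6,2)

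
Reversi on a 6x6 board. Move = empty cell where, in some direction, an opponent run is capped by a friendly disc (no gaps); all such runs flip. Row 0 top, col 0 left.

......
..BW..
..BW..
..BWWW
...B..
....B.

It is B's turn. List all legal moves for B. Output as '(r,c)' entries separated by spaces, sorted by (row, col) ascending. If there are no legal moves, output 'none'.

(0,2): no bracket -> illegal
(0,3): flips 3 -> legal
(0,4): flips 1 -> legal
(1,4): flips 2 -> legal
(2,4): flips 1 -> legal
(2,5): flips 1 -> legal
(4,2): no bracket -> illegal
(4,4): flips 1 -> legal
(4,5): flips 2 -> legal

Answer: (0,3) (0,4) (1,4) (2,4) (2,5) (4,4) (4,5)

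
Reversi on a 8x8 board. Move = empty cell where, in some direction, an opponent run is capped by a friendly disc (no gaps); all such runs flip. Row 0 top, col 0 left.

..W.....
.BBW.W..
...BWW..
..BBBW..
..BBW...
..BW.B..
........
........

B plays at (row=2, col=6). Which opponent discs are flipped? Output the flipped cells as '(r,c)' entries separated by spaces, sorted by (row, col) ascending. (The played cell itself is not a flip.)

Answer: (2,4) (2,5)

Derivation:
Dir NW: opp run (1,5), next='.' -> no flip
Dir N: first cell '.' (not opp) -> no flip
Dir NE: first cell '.' (not opp) -> no flip
Dir W: opp run (2,5) (2,4) capped by B -> flip
Dir E: first cell '.' (not opp) -> no flip
Dir SW: opp run (3,5) (4,4) (5,3), next='.' -> no flip
Dir S: first cell '.' (not opp) -> no flip
Dir SE: first cell '.' (not opp) -> no flip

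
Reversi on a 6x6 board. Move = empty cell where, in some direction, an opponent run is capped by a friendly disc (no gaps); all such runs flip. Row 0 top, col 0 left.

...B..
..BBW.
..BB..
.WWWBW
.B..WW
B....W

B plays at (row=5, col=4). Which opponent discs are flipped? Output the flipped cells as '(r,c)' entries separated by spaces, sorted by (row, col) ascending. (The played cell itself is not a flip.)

Dir NW: first cell '.' (not opp) -> no flip
Dir N: opp run (4,4) capped by B -> flip
Dir NE: opp run (4,5), next=edge -> no flip
Dir W: first cell '.' (not opp) -> no flip
Dir E: opp run (5,5), next=edge -> no flip
Dir SW: edge -> no flip
Dir S: edge -> no flip
Dir SE: edge -> no flip

Answer: (4,4)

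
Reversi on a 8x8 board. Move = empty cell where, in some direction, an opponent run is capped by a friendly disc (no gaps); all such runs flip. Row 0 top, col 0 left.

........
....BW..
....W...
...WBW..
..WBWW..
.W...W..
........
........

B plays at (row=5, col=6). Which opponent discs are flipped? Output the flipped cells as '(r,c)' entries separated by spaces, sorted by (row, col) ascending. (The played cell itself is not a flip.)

Dir NW: opp run (4,5) capped by B -> flip
Dir N: first cell '.' (not opp) -> no flip
Dir NE: first cell '.' (not opp) -> no flip
Dir W: opp run (5,5), next='.' -> no flip
Dir E: first cell '.' (not opp) -> no flip
Dir SW: first cell '.' (not opp) -> no flip
Dir S: first cell '.' (not opp) -> no flip
Dir SE: first cell '.' (not opp) -> no flip

Answer: (4,5)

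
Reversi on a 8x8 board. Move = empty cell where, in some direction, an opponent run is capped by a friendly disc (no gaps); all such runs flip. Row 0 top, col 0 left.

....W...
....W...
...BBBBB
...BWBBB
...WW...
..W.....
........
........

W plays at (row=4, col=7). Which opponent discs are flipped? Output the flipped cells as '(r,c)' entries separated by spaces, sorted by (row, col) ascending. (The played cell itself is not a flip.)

Dir NW: opp run (3,6) (2,5) capped by W -> flip
Dir N: opp run (3,7) (2,7), next='.' -> no flip
Dir NE: edge -> no flip
Dir W: first cell '.' (not opp) -> no flip
Dir E: edge -> no flip
Dir SW: first cell '.' (not opp) -> no flip
Dir S: first cell '.' (not opp) -> no flip
Dir SE: edge -> no flip

Answer: (2,5) (3,6)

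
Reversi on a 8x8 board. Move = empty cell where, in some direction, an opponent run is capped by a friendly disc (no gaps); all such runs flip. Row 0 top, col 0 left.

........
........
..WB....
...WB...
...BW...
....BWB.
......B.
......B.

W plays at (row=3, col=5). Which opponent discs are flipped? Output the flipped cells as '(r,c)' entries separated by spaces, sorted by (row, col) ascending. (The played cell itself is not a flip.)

Dir NW: first cell '.' (not opp) -> no flip
Dir N: first cell '.' (not opp) -> no flip
Dir NE: first cell '.' (not opp) -> no flip
Dir W: opp run (3,4) capped by W -> flip
Dir E: first cell '.' (not opp) -> no flip
Dir SW: first cell 'W' (not opp) -> no flip
Dir S: first cell '.' (not opp) -> no flip
Dir SE: first cell '.' (not opp) -> no flip

Answer: (3,4)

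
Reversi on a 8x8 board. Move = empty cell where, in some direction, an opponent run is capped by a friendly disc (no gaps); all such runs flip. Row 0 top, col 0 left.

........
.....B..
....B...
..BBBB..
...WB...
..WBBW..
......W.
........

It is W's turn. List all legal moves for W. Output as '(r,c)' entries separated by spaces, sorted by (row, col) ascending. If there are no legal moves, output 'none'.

(0,4): no bracket -> illegal
(0,5): no bracket -> illegal
(0,6): no bracket -> illegal
(1,3): no bracket -> illegal
(1,4): no bracket -> illegal
(1,6): no bracket -> illegal
(2,1): flips 1 -> legal
(2,2): flips 2 -> legal
(2,3): flips 1 -> legal
(2,5): flips 1 -> legal
(2,6): no bracket -> illegal
(3,1): no bracket -> illegal
(3,6): no bracket -> illegal
(4,1): no bracket -> illegal
(4,2): no bracket -> illegal
(4,5): flips 1 -> legal
(4,6): no bracket -> illegal
(6,2): no bracket -> illegal
(6,3): flips 1 -> legal
(6,4): no bracket -> illegal
(6,5): flips 1 -> legal

Answer: (2,1) (2,2) (2,3) (2,5) (4,5) (6,3) (6,5)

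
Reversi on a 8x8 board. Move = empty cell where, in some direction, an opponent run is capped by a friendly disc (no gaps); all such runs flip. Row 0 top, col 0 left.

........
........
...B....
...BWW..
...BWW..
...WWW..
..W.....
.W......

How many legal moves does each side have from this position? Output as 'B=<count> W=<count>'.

Answer: B=7 W=6

Derivation:
-- B to move --
(2,4): no bracket -> illegal
(2,5): flips 1 -> legal
(2,6): no bracket -> illegal
(3,6): flips 2 -> legal
(4,2): no bracket -> illegal
(4,6): flips 2 -> legal
(5,1): no bracket -> illegal
(5,2): no bracket -> illegal
(5,6): flips 2 -> legal
(6,0): no bracket -> illegal
(6,1): no bracket -> illegal
(6,3): flips 1 -> legal
(6,4): no bracket -> illegal
(6,5): flips 1 -> legal
(6,6): flips 2 -> legal
(7,0): no bracket -> illegal
(7,2): no bracket -> illegal
(7,3): no bracket -> illegal
B mobility = 7
-- W to move --
(1,2): flips 1 -> legal
(1,3): flips 3 -> legal
(1,4): no bracket -> illegal
(2,2): flips 1 -> legal
(2,4): no bracket -> illegal
(3,2): flips 2 -> legal
(4,2): flips 1 -> legal
(5,2): flips 1 -> legal
W mobility = 6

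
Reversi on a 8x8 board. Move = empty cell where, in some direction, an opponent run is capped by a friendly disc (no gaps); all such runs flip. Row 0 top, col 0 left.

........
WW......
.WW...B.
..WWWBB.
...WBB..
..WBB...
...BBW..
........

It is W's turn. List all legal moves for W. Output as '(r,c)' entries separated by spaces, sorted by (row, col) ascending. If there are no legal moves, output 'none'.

(1,5): no bracket -> illegal
(1,6): no bracket -> illegal
(1,7): no bracket -> illegal
(2,4): no bracket -> illegal
(2,5): no bracket -> illegal
(2,7): no bracket -> illegal
(3,7): flips 2 -> legal
(4,2): no bracket -> illegal
(4,6): flips 2 -> legal
(4,7): no bracket -> illegal
(5,5): flips 3 -> legal
(5,6): flips 1 -> legal
(6,2): flips 2 -> legal
(7,2): no bracket -> illegal
(7,3): flips 2 -> legal
(7,4): flips 4 -> legal
(7,5): no bracket -> illegal

Answer: (3,7) (4,6) (5,5) (5,6) (6,2) (7,3) (7,4)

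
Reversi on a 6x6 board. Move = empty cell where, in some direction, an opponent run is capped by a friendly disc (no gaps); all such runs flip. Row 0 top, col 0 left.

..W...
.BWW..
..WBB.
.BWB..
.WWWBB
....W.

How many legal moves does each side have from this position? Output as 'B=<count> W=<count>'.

-- B to move --
(0,1): flips 1 -> legal
(0,3): flips 1 -> legal
(0,4): flips 2 -> legal
(1,4): flips 2 -> legal
(2,1): flips 1 -> legal
(3,0): no bracket -> illegal
(3,4): no bracket -> illegal
(4,0): flips 3 -> legal
(5,0): flips 2 -> legal
(5,1): flips 2 -> legal
(5,2): no bracket -> illegal
(5,3): flips 2 -> legal
(5,5): no bracket -> illegal
B mobility = 9
-- W to move --
(0,0): flips 1 -> legal
(0,1): no bracket -> illegal
(1,0): flips 1 -> legal
(1,4): flips 1 -> legal
(1,5): flips 2 -> legal
(2,0): flips 2 -> legal
(2,1): flips 1 -> legal
(2,5): flips 2 -> legal
(3,0): flips 1 -> legal
(3,4): flips 3 -> legal
(3,5): flips 1 -> legal
(4,0): flips 1 -> legal
(5,3): no bracket -> illegal
(5,5): flips 2 -> legal
W mobility = 12

Answer: B=9 W=12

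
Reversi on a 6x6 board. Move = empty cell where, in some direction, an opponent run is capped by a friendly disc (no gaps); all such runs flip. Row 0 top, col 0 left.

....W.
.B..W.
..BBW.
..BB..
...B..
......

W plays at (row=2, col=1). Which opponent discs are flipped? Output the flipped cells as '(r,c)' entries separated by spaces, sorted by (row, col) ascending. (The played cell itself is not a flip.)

Answer: (2,2) (2,3)

Derivation:
Dir NW: first cell '.' (not opp) -> no flip
Dir N: opp run (1,1), next='.' -> no flip
Dir NE: first cell '.' (not opp) -> no flip
Dir W: first cell '.' (not opp) -> no flip
Dir E: opp run (2,2) (2,3) capped by W -> flip
Dir SW: first cell '.' (not opp) -> no flip
Dir S: first cell '.' (not opp) -> no flip
Dir SE: opp run (3,2) (4,3), next='.' -> no flip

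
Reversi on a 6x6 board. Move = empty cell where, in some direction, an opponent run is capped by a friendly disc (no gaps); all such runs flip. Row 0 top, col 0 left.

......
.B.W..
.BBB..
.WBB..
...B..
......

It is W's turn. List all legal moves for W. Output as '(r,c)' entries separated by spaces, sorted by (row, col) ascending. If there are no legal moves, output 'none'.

Answer: (0,1) (3,4) (5,3)

Derivation:
(0,0): no bracket -> illegal
(0,1): flips 2 -> legal
(0,2): no bracket -> illegal
(1,0): no bracket -> illegal
(1,2): no bracket -> illegal
(1,4): no bracket -> illegal
(2,0): no bracket -> illegal
(2,4): no bracket -> illegal
(3,0): no bracket -> illegal
(3,4): flips 2 -> legal
(4,1): no bracket -> illegal
(4,2): no bracket -> illegal
(4,4): no bracket -> illegal
(5,2): no bracket -> illegal
(5,3): flips 3 -> legal
(5,4): no bracket -> illegal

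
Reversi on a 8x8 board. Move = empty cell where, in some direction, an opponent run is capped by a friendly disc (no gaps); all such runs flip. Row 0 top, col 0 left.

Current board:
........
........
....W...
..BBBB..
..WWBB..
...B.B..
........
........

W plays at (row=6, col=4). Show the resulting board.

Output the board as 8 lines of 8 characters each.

Answer: ........
........
....W...
..BBBB..
..WWBB..
...W.B..
....W...
........

Derivation:
Place W at (6,4); scan 8 dirs for brackets.
Dir NW: opp run (5,3) capped by W -> flip
Dir N: first cell '.' (not opp) -> no flip
Dir NE: opp run (5,5), next='.' -> no flip
Dir W: first cell '.' (not opp) -> no flip
Dir E: first cell '.' (not opp) -> no flip
Dir SW: first cell '.' (not opp) -> no flip
Dir S: first cell '.' (not opp) -> no flip
Dir SE: first cell '.' (not opp) -> no flip
All flips: (5,3)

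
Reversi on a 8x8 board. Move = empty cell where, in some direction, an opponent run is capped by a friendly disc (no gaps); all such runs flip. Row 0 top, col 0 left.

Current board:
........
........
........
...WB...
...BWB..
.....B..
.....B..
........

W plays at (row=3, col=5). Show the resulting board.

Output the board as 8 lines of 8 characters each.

Place W at (3,5); scan 8 dirs for brackets.
Dir NW: first cell '.' (not opp) -> no flip
Dir N: first cell '.' (not opp) -> no flip
Dir NE: first cell '.' (not opp) -> no flip
Dir W: opp run (3,4) capped by W -> flip
Dir E: first cell '.' (not opp) -> no flip
Dir SW: first cell 'W' (not opp) -> no flip
Dir S: opp run (4,5) (5,5) (6,5), next='.' -> no flip
Dir SE: first cell '.' (not opp) -> no flip
All flips: (3,4)

Answer: ........
........
........
...WWW..
...BWB..
.....B..
.....B..
........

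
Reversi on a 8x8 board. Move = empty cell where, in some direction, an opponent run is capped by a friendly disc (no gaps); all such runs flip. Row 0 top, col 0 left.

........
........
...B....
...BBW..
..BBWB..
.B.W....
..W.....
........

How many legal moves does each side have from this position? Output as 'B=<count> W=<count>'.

-- B to move --
(2,4): no bracket -> illegal
(2,5): flips 1 -> legal
(2,6): no bracket -> illegal
(3,6): flips 1 -> legal
(4,6): no bracket -> illegal
(5,2): no bracket -> illegal
(5,4): flips 1 -> legal
(5,5): flips 1 -> legal
(6,1): no bracket -> illegal
(6,3): flips 1 -> legal
(6,4): flips 1 -> legal
(7,1): no bracket -> illegal
(7,2): no bracket -> illegal
(7,3): flips 1 -> legal
B mobility = 7
-- W to move --
(1,2): no bracket -> illegal
(1,3): flips 3 -> legal
(1,4): no bracket -> illegal
(2,2): flips 1 -> legal
(2,4): flips 1 -> legal
(2,5): no bracket -> illegal
(3,1): flips 1 -> legal
(3,2): flips 2 -> legal
(3,6): no bracket -> illegal
(4,0): flips 1 -> legal
(4,1): flips 2 -> legal
(4,6): flips 1 -> legal
(5,0): no bracket -> illegal
(5,2): no bracket -> illegal
(5,4): no bracket -> illegal
(5,5): flips 1 -> legal
(5,6): no bracket -> illegal
(6,0): no bracket -> illegal
(6,1): no bracket -> illegal
W mobility = 9

Answer: B=7 W=9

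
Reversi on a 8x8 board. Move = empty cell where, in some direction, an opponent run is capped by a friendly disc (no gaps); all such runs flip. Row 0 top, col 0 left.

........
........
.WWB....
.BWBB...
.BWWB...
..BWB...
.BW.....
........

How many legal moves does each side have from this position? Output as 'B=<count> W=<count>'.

Answer: B=10 W=15

Derivation:
-- B to move --
(1,0): flips 3 -> legal
(1,1): flips 2 -> legal
(1,2): flips 3 -> legal
(1,3): flips 1 -> legal
(2,0): flips 2 -> legal
(3,0): no bracket -> illegal
(5,1): flips 1 -> legal
(6,3): flips 3 -> legal
(6,4): flips 2 -> legal
(7,1): flips 2 -> legal
(7,2): flips 1 -> legal
(7,3): no bracket -> illegal
B mobility = 10
-- W to move --
(1,2): no bracket -> illegal
(1,3): flips 2 -> legal
(1,4): flips 1 -> legal
(2,0): flips 1 -> legal
(2,4): flips 2 -> legal
(2,5): flips 1 -> legal
(3,0): flips 1 -> legal
(3,5): flips 3 -> legal
(4,0): flips 2 -> legal
(4,5): flips 1 -> legal
(5,0): flips 1 -> legal
(5,1): flips 3 -> legal
(5,5): flips 3 -> legal
(6,0): flips 1 -> legal
(6,3): no bracket -> illegal
(6,4): no bracket -> illegal
(6,5): flips 1 -> legal
(7,0): flips 2 -> legal
(7,1): no bracket -> illegal
(7,2): no bracket -> illegal
W mobility = 15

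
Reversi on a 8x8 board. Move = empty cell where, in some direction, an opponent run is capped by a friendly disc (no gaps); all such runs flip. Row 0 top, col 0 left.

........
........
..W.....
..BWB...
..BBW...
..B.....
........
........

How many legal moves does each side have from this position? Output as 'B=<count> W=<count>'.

-- B to move --
(1,1): no bracket -> illegal
(1,2): flips 1 -> legal
(1,3): no bracket -> illegal
(2,1): no bracket -> illegal
(2,3): flips 1 -> legal
(2,4): flips 1 -> legal
(3,1): no bracket -> illegal
(3,5): no bracket -> illegal
(4,5): flips 1 -> legal
(5,3): no bracket -> illegal
(5,4): flips 1 -> legal
(5,5): no bracket -> illegal
B mobility = 5
-- W to move --
(2,1): no bracket -> illegal
(2,3): no bracket -> illegal
(2,4): flips 1 -> legal
(2,5): no bracket -> illegal
(3,1): flips 1 -> legal
(3,5): flips 1 -> legal
(4,1): flips 2 -> legal
(4,5): no bracket -> illegal
(5,1): flips 1 -> legal
(5,3): flips 1 -> legal
(5,4): no bracket -> illegal
(6,1): no bracket -> illegal
(6,2): flips 3 -> legal
(6,3): no bracket -> illegal
W mobility = 7

Answer: B=5 W=7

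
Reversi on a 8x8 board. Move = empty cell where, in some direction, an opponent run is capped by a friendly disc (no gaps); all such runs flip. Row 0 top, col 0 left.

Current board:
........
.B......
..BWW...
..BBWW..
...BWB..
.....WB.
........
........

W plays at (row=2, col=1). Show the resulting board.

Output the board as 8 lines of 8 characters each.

Place W at (2,1); scan 8 dirs for brackets.
Dir NW: first cell '.' (not opp) -> no flip
Dir N: opp run (1,1), next='.' -> no flip
Dir NE: first cell '.' (not opp) -> no flip
Dir W: first cell '.' (not opp) -> no flip
Dir E: opp run (2,2) capped by W -> flip
Dir SW: first cell '.' (not opp) -> no flip
Dir S: first cell '.' (not opp) -> no flip
Dir SE: opp run (3,2) (4,3), next='.' -> no flip
All flips: (2,2)

Answer: ........
.B......
.WWWW...
..BBWW..
...BWB..
.....WB.
........
........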